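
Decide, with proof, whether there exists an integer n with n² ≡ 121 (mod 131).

n = 120 works: 120² = 14400, and 14400 − 121 = 14279 = 109·131.

n = 120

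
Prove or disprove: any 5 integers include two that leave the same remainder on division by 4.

Each integer lies in one of the 4 residue classes modulo 4.
With 5 integers and only 4 classes, the pigeonhole principle forces two of them, say a and b, into the same class.
So a and b have equal remainders mod 4, which is exactly what was to be shown.

Yes, this is always true.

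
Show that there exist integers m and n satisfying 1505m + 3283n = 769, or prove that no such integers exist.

Any value of 1505m + 3283n is a multiple of gcd(1505, 3283) = 7.
But 769 = 7·109 + 6, so 7 ∤ 769.
So the equation is unsolvable over ℤ.

No such integers exist.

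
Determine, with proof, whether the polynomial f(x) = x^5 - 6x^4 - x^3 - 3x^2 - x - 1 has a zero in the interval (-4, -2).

f(-4) = -2541 and f(-2) = -131, both negative, so a sign-change argument is unavailable; we show f keeps this sign on the whole interval.
Shift to the endpoint -2: with x = -2 − u (0 < u < 2), one computes f(-2 − u) = -u^5 - 16u^4 - 87u^3 - 221u^2 - 271u - 131.
All 6 nonzero coefficients of this polynomial in u are negative; hence for u > 0 the value is a sum of negative terms (the constant -131 among them).
Therefore f(x) < 0 throughout (-4, -2), and f has no zero there.

No such root exists.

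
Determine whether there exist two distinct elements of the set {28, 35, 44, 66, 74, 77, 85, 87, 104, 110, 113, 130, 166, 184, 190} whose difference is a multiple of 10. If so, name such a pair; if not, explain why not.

The pair (35, 85) works.

Reduce each element mod 10: 28↦8, 35↦5, 44↦4, 66↦6, 74↦4, 77↦7, 85↦5, 87↦7, 104↦4, 110↦0, 113↦3, 130↦0, 166↦6, 184↦4, 190↦0. The residue 5 repeats (at 35 and 85), and 85 − 35 = 50 = 5·10.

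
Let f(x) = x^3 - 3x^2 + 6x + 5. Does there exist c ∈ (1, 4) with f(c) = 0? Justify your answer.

No.

Evaluate at the endpoints: f(1) = 9, f(4) = 45 — same sign (positive).
The derivative f'(x) = 3x^2 - 6x + 6 is a quadratic with discriminant (-6)² − 4·3·6 = -36 < 0; it never vanishes, so it is always positive (sign of the leading coefficient).
Hence f is strictly increasing on ℝ, and in particular on [1, 4]. A strictly monotone function with same-sign endpoint values stays positive on the whole interval, so f has no zero in (1, 4).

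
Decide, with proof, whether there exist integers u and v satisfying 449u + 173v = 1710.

Since gcd(449, 173) = 1, every integer is an integer combination of 449 and 173.
Run the Euclidean algorithm on 449 and 173: 449 = 2·173 + 103, 173 = 1·103 + 70, 103 = 1·70 + 33, 70 = 2·33 + 4, 33 = 8·4 + 1, 4 = 4·1 + 0.
Unwinding: 1 = 33 − 8·4 = 33 − 8·(70 − 2·33) = −8·70 + 17·33 = −8·70 + 17·(103 − 1·70) = 17·103 − 25·70 = 17·103 − 25·(173 − 1·103) = −25·173 + 42·103 = −25·173 + 42·(449 − 2·173) = 42·449 − 109·173, i.e. 449·42 + 173·(-109) = 1.
Multiplying through by 1710: u = 42·1710 = 71820, v = (-109)·1710 = -186390 is a solution.
The general solution is u = 71820 + 173k, v = -186390 − 449k; taking k = -415 gives the smaller pair u = 25, v = -55.
Check: 449·25 + 173·(-55) = 11225 − 9515 = 1710. ✓

u = 25, v = -55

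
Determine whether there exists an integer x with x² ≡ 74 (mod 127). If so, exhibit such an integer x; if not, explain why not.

x = 70

x = 70 works: 70² = 4900, and 4900 − 74 = 4826 = 38·127.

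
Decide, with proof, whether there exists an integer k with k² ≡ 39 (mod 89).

Take k = 67. Then 67² = 4489 = 50·89 + 39, so 67² ≡ 39 (mod 89).

k = 67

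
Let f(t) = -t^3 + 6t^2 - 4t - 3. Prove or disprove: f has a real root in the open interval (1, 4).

Yes, f has a root in the interval.

f(1) = -2 and f(4) = 13, which have opposite signs.
Since f is a polynomial it is continuous on [1, 4].
By the Intermediate Value Theorem f must vanish at some point of (1, 4).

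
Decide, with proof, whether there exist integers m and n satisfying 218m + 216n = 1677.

Both 218 and 216 are divisible by gcd(218, 216) = 2, hence so is any combination 218m + 216n.
But 1677 is not a multiple of 2 (it leaves remainder 1).
So the equation is unsolvable over ℤ.

There are no such integers.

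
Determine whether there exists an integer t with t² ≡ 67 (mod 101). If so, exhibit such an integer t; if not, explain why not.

Apply Euler's criterion with the prime 101: 67 is a quadratic residue iff 67^50 ≡ 1 (mod 101), and a non-residue iff it is ≡ −1.
Repeated squaring mod 101: 67^2 = 4489 ≡ 45; 67^4 ≡ 45² = 2025 ≡ 5; 67^8 ≡ 5² = 25 ≡ 25; 67^16 ≡ 25² = 625 ≡ 19; 67^32 ≡ 19² = 361 ≡ 58.
Since 50 = 32 + 16 + 2, 67^50 ≡ 58 · 19 · 45; multiplying out mod 101: 58·19 = 1102 ≡ 92, then 92·45 = 4140 ≡ 100. Thus 67^50 ≡ 100 ≡ −1 (mod 101).
The value −1 means 67 is a non-residue modulo 101, so t² ≡ 67 (mod 101) is impossible.

No such integer exists.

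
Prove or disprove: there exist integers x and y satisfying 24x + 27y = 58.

There are no such integers.

Any value of 24x + 27y is a multiple of gcd(24, 27) = 3.
But 58 = 3·19 + 1, so 3 ∤ 58.
Hence no integers x, y satisfy the equation.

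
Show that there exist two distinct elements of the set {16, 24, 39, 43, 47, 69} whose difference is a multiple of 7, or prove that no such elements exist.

Reduce each element modulo 7: 16↦2, 24↦3, 39↦4, 43↦1, 47↦5, 69↦6.
No residue repeats among the 6 elements, so no pair has difference ≡ 0 (mod 7).

There is no such pair.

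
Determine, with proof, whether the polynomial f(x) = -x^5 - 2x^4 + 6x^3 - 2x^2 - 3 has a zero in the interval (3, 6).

f(3) = -264 and f(6) = -9147, both negative, so a sign-change argument is unavailable; we show f keeps this sign on the whole interval.
Substitute x = 3 + u, where 0 < u < 3 on the interval. Expanding, f(3 + u) = -u^5 - 17u^4 - 108u^3 - 326u^2 - 471u - 264.
All 6 nonzero coefficients of this polynomial in u are negative; hence for u > 0 the value is a sum of negative terms (the constant -264 among them).
Therefore f(x) < 0 throughout (3, 6), and f has no zero there.

No such root exists.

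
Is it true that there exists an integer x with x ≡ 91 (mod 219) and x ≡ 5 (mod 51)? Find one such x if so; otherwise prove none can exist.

There is no such integer.

Both moduli are multiples of 3 = gcd(219, 51), so any solution would satisfy x ≡ 91 and x ≡ 5 modulo 3 simultaneously.
These are incompatible: 91 − 5 = 86 is not divisible by 3.
Therefore no such x exists.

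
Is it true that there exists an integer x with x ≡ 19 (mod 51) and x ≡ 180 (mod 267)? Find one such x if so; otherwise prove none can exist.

There is no such integer.

Both moduli are multiples of 3 = gcd(51, 267), so any solution would satisfy x ≡ 19 and x ≡ 180 modulo 3 simultaneously.
But 19 mod 3 = 1 while 180 mod 3 = 0, a contradiction.
Hence the system has no solution.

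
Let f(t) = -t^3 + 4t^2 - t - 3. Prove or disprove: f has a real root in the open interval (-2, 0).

f(-2) = 23 and f(0) = -3, which have opposite signs.
f is continuous everywhere (it is a polynomial), in particular on [-2, 0].
By the Intermediate Value Theorem f must vanish at some point of (-2, 0).

Yes, f has a root in the interval.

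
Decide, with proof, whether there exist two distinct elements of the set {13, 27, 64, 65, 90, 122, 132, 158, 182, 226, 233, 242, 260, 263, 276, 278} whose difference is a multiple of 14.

Both 13 and 27 leave remainder 13 on division by 14; their difference 14 = 1·14 is a multiple of 14.

Yes: 13 and 27.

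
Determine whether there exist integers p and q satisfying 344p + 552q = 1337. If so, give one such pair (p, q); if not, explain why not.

Any value of 344p + 552q is a multiple of gcd(344, 552) = 8.
But 1337 is not a multiple of 8 (it leaves remainder 1).
So the equation is unsolvable over ℤ.

No such integers exist.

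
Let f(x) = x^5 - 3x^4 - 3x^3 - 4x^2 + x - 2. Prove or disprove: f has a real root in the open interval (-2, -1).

No.

The endpoint values f(-2) = -76 and f(-1) = -8 are both negative. Claim: f(x) < 0 for every x in (-2, -1).
Substitute x = -1 − u, where 0 < u < 1 on the interval. Expanding, f(-1 − u) = -u^5 - 8u^4 - 19u^3 - 23u^2 - 17u - 8.
All 6 nonzero coefficients of this polynomial in u are negative; hence for u > 0 the value is a sum of negative terms (the constant -8 among them).
So f is strictly negative on (-2, -1); no root exists in the interval.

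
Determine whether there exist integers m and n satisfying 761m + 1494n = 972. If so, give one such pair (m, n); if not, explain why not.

m = 1350, n = -687

761 and 1494 are coprime, so 761m + 1494n ranges over all of ℤ.
Euclidean algorithm: 1494 = 1·761 + 733, 761 = 1·733 + 28, 733 = 26·28 + 5, 28 = 5·5 + 3, 5 = 1·3 + 2, 3 = 1·2 + 1, 2 = 2·1 + 0.
Working back up the chain: 1 = 3 − 1·2 = 3 − (5 − 1·3) = −5 + 2·3 = −5 + 2·(28 − 5·5) = 2·28 − 11·5 = 2·28 − 11·(733 − 26·28) = −11·733 + 288·28 = −11·733 + 288·(761 − 1·733) = 288·761 − 299·733 = 288·761 − 299·(1494 − 1·761) = −299·1494 + 587·761. So 761·587 + 1494·(-299) = 1.
Multiplying through by 972: m = 587·972 = 570564, n = (-299)·972 = -290628 is a solution.
Shifting by a multiple of (1494, −761) keeps it a solution: m = 570564 − 381·1494 = 1350, n = -290628 + 381·761 = -687.
Check: 761·1350 + 1494·(-687) = 1027350 − 1026378 = 972. ✓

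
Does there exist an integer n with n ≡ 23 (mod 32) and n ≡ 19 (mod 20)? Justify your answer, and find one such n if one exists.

gcd(32, 20) = 4. A simultaneous solution exists iff 23 ≡ 19 (mod 4); here 23 mod 4 = 3 = 19 mod 4, so it does.
The integers ≡ 23 (mod 32) are 23, 55, 87, 119, …; their remainders mod 20 are 3, 15, 7, 19, so n = 119 is the first that is ≡ 19 (mod 20).
Check: 119 mod 32 = 23, 119 mod 20 = 19. ✓

n = 119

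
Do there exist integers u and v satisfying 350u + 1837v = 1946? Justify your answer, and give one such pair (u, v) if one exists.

u = 226, v = -42

Since gcd(350, 1837) = 1, every integer is an integer combination of 350 and 1837.
Run the Euclidean algorithm on 1837 and 350: 1837 = 5·350 + 87, 350 = 4·87 + 2, 87 = 43·2 + 1, 2 = 2·1 + 0.
Unwinding: 1 = 87 − 43·2 = 87 − 43·(350 − 4·87) = −43·350 + 173·87 = −43·350 + 173·(1837 − 5·350) = 173·1837 − 908·350, i.e. 350·(-908) + 1837·173 = 1.
Scaling by 1946 gives the particular solution (u, v) = (-1766968, 336658).
Shifting by a multiple of (1837, −350) keeps it a solution: u = -1766968 + 962·1837 = 226, v = 336658 − 962·350 = -42.
Indeed 350·226 + 1837·(-42) = 79100 − 77154 = 1946.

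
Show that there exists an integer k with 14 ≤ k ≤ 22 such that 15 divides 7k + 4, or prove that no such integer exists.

No such integer k in that range exists.

At k = 14, 7·14 + 4 = 102 ≡ 12 (mod 15), and each step in k adds 7, giving residues 12, 4, 11, 3, 10, 2, 9, 1, 8 for k = 14, 15, …, 22.
Since 0 is absent from this list, 15 ∤ 7k + 4 for every k with 14 ≤ k ≤ 22.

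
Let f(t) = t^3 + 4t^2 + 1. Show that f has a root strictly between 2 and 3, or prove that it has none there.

No.

f(2) = 25 and f(3) = 64, both positive, so a sign-change argument is unavailable; we show f keeps this sign on the whole interval.
Shift to the endpoint 2: with t = 2 + u (0 < u < 1), one computes f(2 + u) = u^3 + 10u^2 + 28u + 25.
All 4 nonzero coefficients of this polynomial in u are positive; hence for u > 0 the value is a sum of positive terms (the constant 25 among them).
So f is strictly positive on (2, 3); no root exists in the interval.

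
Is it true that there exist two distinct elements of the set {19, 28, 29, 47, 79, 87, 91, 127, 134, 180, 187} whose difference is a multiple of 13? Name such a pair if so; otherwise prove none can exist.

Residues mod 13: 19↦6, 28↦2, 29↦3, 47↦8, 79↦1, 87↦9, 91↦0, 127↦10, 134↦4, 180↦11, 187↦5.
No residue repeats among the 11 elements, so no pair has difference ≡ 0 (mod 13).

No, no such pair exists.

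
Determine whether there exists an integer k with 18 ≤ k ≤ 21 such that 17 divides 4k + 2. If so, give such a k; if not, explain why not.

At k = 18, 4·18 + 2 = 74 ≡ 6 (mod 17), and each step in k adds 4, giving residues 6, 10, 14, 1 for k = 18, 19, 20, 21.
Since 0 is absent from this list, 17 ∤ 4k + 2 for every k with 18 ≤ k ≤ 21.

No such integer k in that range exists.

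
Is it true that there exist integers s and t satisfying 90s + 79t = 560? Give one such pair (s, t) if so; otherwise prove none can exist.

s = 15, t = -10

90 and 79 are coprime, so 90s + 79t ranges over all of ℤ.
Run the Euclidean algorithm on 90 and 79: 90 = 1·79 + 11, 79 = 7·11 + 2, 11 = 5·2 + 1, 2 = 2·1 + 0.
Back-substituting, 1 = 11 − 5·2 = 11 − 5·(79 − 7·11) = −5·79 + 36·11 = −5·79 + 36·(90 − 1·79) = 36·90 − 41·79; that is, 90·36 + 79·(-41) = 1.
Times 560: 90·20160 + 79·(-22960) = 560, so (20160, -22960) solves it.
Subtracting 255·79 from s and adding 255·90 to t gives the tidier solution (15, -10).
Indeed 90·15 + 79·(-10) = 1350 − 790 = 560.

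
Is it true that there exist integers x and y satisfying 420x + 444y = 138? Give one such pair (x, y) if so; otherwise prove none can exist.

Both 420 and 444 are divisible by gcd(420, 444) = 12, hence so is any combination 420x + 444y.
But 138 is not a multiple of 12 (it leaves remainder 6).
So the equation is unsolvable over ℤ.

There are no such integers.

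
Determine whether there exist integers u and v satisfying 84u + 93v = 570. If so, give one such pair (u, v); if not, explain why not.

Every value of 84u + 93v is a multiple of gcd(84, 93) = 3; since 3 ∣ 570, solutions exist.
Dividing through by 3 reduces the equation to 28u + 31v = 190.
Run the Euclidean algorithm on 31 and 28: 31 = 1·28 + 3, 28 = 9·3 + 1, 3 = 3·1 + 0.
Back-substituting, 1 = 28 − 9·3 = 28 − 9·(31 − 1·28) = −9·31 + 10·28; that is, 28·10 + 31·(-9) = 1.
Scaling by 190 gives the particular solution (u, v) = (1900, -1710).
Subtracting 61·31 from u and adding 61·28 to v gives the tidier solution (9, -2).
Check: 84·9 + 93·(-2) = 756 − 186 = 570. ✓

u = 9, v = -2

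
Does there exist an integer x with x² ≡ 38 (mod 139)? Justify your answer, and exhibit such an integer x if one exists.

x = 90

x = 90 works: 90² = 8100, and 8100 − 38 = 8062 = 58·139.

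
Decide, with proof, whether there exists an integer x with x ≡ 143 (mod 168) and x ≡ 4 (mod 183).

No, no such integer exists.

Both moduli are multiples of 3 = gcd(168, 183), so any solution would satisfy x ≡ 143 and x ≡ 4 modulo 3 simultaneously.
However 143 ≡ 2 and 4 ≡ 1 (mod 3), and 2 ≠ 1.
So no integer satisfies both congruences.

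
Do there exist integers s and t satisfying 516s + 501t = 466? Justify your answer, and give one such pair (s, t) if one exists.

No such integers exist.

gcd(516, 501) = 3, so every integer of the form 516s + 501t is a multiple of 3.
But 466 = 3·155 + 1, so 3 ∤ 466.
Therefore 516s + 501t = 466 has no solution in integers.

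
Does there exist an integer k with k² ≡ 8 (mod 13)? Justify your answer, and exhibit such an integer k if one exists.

There is no such integer.

Since (13 − k)² ≡ k² (mod 13), it suffices to square k = 0, 1, …, 6: the residues are 0, 1, 4, 9, 3, 12, 10.
The set of squares mod 13 is therefore {0, 1, 3, 4, 9, 10, 12}, which does not contain 8.
Hence no integer k has k² ≡ 8 (mod 13).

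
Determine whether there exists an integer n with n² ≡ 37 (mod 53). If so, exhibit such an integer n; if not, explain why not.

n = 14 works: 14² = 196, and 196 − 37 = 159 = 3·53.

n = 14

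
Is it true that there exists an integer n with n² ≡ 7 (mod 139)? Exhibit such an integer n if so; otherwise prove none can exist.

Take n = 29. Then 29² = 841 = 6·139 + 7, so 29² ≡ 7 (mod 139).

n = 29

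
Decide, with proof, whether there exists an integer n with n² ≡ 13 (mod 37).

37 is prime, so by Euler's criterion 13 is a square mod 37 iff 13^((37−1)/2) = 13^18 ≡ 1 (mod 37).
Squaring successively (mod 37): 13^2 = 169 ≡ 21; 13^4 ≡ 21² = 441 ≡ 34; 13^8 ≡ 34² = 1156 ≡ 9; 13^16 ≡ 9² = 81 ≡ 7.
Since 18 = 16 + 2, 13^18 ≡ 7 · 21; multiplying out mod 37: 7·21 = 147 ≡ 36. Thus 13^18 ≡ 36 ≡ −1 (mod 37).
By Euler's criterion 13 is a quadratic non-residue mod 37: no n satisfies n² ≡ 13 (mod 37).

No such integer exists.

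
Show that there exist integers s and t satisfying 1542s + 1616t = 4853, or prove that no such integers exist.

Any value of 1542s + 1616t is a multiple of gcd(1542, 1616) = 2.
But 4853 = 2·2426 + 1, so 2 ∤ 4853.
Therefore 1542s + 1616t = 4853 has no solution in integers.

There are no such integers.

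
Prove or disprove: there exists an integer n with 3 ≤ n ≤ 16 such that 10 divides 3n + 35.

At n = 5 we get 3·5 + 35 = 50, and 50 = 10·5.

n = 5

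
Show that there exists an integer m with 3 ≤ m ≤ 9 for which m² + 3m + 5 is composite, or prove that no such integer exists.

At m = 5: 5² + 3·5 + 5 = 45 = 3·15, which is composite.

m = 5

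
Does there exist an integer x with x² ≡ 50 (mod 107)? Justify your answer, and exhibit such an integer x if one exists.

No such integer exists.

Apply Euler's criterion with the prime 107: 50 is a quadratic residue iff 50^53 ≡ 1 (mod 107), and a non-residue iff it is ≡ −1.
Repeated squaring mod 107: 50^2 = 2500 ≡ 39; 50^4 ≡ 39² = 1521 ≡ 23; 50^8 ≡ 23² = 529 ≡ 101; 50^16 ≡ 101² = 10201 ≡ 36; 50^32 ≡ 36² = 1296 ≡ 12.
Since 53 = 32 + 16 + 4 + 1, 50^53 ≡ 12 · 36 · 23 · 50; multiplying out mod 107: 12·36 = 432 ≡ 4, then 4·23 = 92 ≡ 92, then 92·50 = 4600 ≡ 106. Thus 50^53 ≡ 106 ≡ −1 (mod 107).
The value −1 means 50 is a non-residue modulo 107, so x² ≡ 50 (mod 107) is impossible.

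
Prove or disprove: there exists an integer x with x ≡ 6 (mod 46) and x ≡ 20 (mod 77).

gcd(46, 77) = 1, so the Chinese Remainder Theorem guarantees exactly one residue class mod 3542 satisfying both.
Write x = 6 + 46t and require 6 + 46t ≡ 20 (mod 77), i.e. 46t ≡ 14 (mod 77).
To invert 46 modulo 77: 77 = 1·46 + 31, 46 = 1·31 + 15, 31 = 2·15 + 1, 15 = 15·1 + 0, and unwinding, 1 = 31 − 2·15 = 31 − 2·(46 − 1·31) = −2·46 + 3·31 = −2·46 + 3·(77 − 1·46) = 3·77 − 5·46. Thus 46⁻¹ ≡ -5 ≡ 72 (mod 77).
Therefore t ≡ 72·14 = 1008 ≡ 7 (mod 77).
With t = 7: x = 6 + 46·7 = 328.
Indeed 328 ≡ 6 (mod 46) and 328 ≡ 20 (mod 77).

x = 328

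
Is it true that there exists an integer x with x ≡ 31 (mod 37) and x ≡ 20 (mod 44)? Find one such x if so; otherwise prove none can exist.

gcd(37, 44) = 1, so the Chinese Remainder Theorem guarantees exactly one residue class mod 1628 satisfying both.
Any solution of the first congruence is x = 31 + 37t; substituting into the second, 37t ≡ 20 − 31 ≡ 33 (mod 44).
Since 37·25 = 925 = 21·44 + 1, the inverse of 37 mod 44 is 25.
Multiplying by 25: t ≡ 25·33 = 825 ≡ 33 (mod 44).
With t = 33: x = 31 + 37·33 = 1252.
Indeed 1252 ≡ 31 (mod 37) and 1252 ≡ 20 (mod 44).

x = 1252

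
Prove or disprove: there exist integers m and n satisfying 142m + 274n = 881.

gcd(142, 274) = 2, so every integer of the form 142m + 274n is a multiple of 2.
But 881 = 2·440 + 1, so 2 ∤ 881.
Therefore 142m + 274n = 881 has no solution in integers.

There are no such integers.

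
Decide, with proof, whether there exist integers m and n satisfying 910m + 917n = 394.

No such integers exist.

Any value of 910m + 917n is a multiple of gcd(910, 917) = 7.
However 394 leaves remainder 2 on division by 7.
So the equation is unsolvable over ℤ.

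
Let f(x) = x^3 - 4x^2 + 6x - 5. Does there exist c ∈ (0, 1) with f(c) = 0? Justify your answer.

Evaluate at the endpoints: f(0) = -5, f(1) = -2 — same sign (negative).
The derivative f'(x) = 3x^2 - 8x + 6 is a quadratic with discriminant (-8)² − 4·3·6 = -8 < 0; it never vanishes, so it is always positive (sign of the leading coefficient).
So f is strictly increasing; between 0 and 1 its values lie between f(0) = -5 and f(1) = -2, all negative. Therefore f has no root in (0, 1).

No such root exists.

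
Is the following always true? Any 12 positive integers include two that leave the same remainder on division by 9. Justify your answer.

Yes, this is always true.

Partition the integers by their residue mod 9; there are 9 classes.
With 12 integers and only 9 classes, the pigeonhole principle forces two of them, say a and b, into the same class.
That is, a and b leave the same remainder on division by 9, as claimed.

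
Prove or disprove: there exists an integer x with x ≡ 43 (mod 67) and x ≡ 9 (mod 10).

gcd(67, 10) = 1, so the Chinese Remainder Theorem guarantees exactly one residue class mod 670 satisfying both.
Write x = 43 + 67t and require 43 + 67t ≡ 9 (mod 10), i.e. 67t ≡ 6 (mod 10).
67 ≡ 7 (mod 10), so this reads 7t ≡ 6 (mod 10). Invert 7 mod 10 by the Euclidean algorithm: 10 = 1·7 + 3, 7 = 2·3 + 1, 3 = 3·1 + 0; back-substituting, 1 = 7 − 2·3 = 7 − 2·(10 − 1·7) = −2·10 + 3·7. Hence 7·3 ≡ 1, so 7⁻¹ ≡ 3 (mod 10).
Therefore t ≡ 3·6 = 18 ≡ 8 (mod 10).
Taking t = 8 gives x = 43 + 67·8 = 579.
Indeed 579 ≡ 43 (mod 67) and 579 ≡ 9 (mod 10).

x = 579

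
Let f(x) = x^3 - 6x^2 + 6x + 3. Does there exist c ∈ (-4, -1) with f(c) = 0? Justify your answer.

No such root exists.

f(-4) = -181 and f(-1) = -10, both negative, so a sign-change argument is unavailable; we show f keeps this sign on the whole interval.
Substitute x = -1 − u, where 0 < u < 3 on the interval. Expanding, f(-1 − u) = -u^3 - 9u^2 - 21u - 10.
The nonzero coefficients here are all negative, so for u > 0 every term is negative (or zero), and the constant term -10 is strictly negative.
Therefore f(x) < 0 throughout (-4, -1), and f has no zero there.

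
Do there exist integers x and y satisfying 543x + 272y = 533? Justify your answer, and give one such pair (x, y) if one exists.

Since gcd(543, 272) = 1, every integer is an integer combination of 543 and 272.
Dividing repeatedly: 543 = 1·272 + 271, 272 = 1·271 + 1, 271 = 271·1 + 0.
Back-substituting, 1 = 272 − 1·271 = 272 − (543 − 1·272) = −543 + 2·272; that is, 543·(-1) + 272·2 = 1.
Scaling by 533 gives the particular solution (x, y) = (-533, 1066).
Adding 2·272 to x and subtracting 2·543 from y gives the tidier solution (11, -20).
Check: 543·11 + 272·(-20) = 5973 − 5440 = 533. ✓

x = 11, y = -20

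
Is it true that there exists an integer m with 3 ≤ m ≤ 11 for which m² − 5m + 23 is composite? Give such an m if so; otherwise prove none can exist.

No such integer m in that range exists.

The values for m = 3, 4, …, 11 are 17, 19, 23, 29, 37, 47, 59, 73, 89, and each of these is prime.
So no value in the range makes the expression composite.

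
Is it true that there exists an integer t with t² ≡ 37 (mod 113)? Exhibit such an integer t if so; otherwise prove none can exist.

113 is prime, so by Euler's criterion 37 is a square mod 113 iff 37^((113−1)/2) = 37^56 ≡ 1 (mod 113).
Squaring successively (mod 113): 37^2 = 1369 ≡ 13; 37^4 ≡ 13² = 169 ≡ 56; 37^8 ≡ 56² = 3136 ≡ 85; 37^16 ≡ 85² = 7225 ≡ 106; 37^32 ≡ 106² = 11236 ≡ 49.
Since 56 = 32 + 16 + 8, 37^56 ≡ 49 · 106 · 85; multiplying out mod 113: 49·106 = 5194 ≡ 109, then 109·85 = 9265 ≡ 112. Thus 37^56 ≡ 112 ≡ −1 (mod 113).
By Euler's criterion 37 is a quadratic non-residue mod 113: no t satisfies t² ≡ 37 (mod 113).

No, no such integer exists.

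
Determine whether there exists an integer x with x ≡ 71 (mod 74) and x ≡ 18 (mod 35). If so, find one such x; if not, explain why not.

Since 74 and 35 share no common factor, CRT says the pair of congruences has a solution (unique mod 2590).
Any solution of the first congruence is x = 71 + 74t; substituting into the second, 74t ≡ 18 − 71 ≡ 17 (mod 35).
74 ≡ 4 (mod 35), so this reads 4t ≡ 17 (mod 35). Since 4·9 = 36 = 1·35 + 1, the inverse of 4 mod 35 is 9.
Multiplying by 9: t ≡ 9·17 = 153 ≡ 13 (mod 35).
Taking t = 13 gives x = 71 + 74·13 = 1033.
Check: 1033 mod 74 = 71, 1033 mod 35 = 18. ✓

x = 1033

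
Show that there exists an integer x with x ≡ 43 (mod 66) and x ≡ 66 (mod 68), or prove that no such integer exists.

No, no such integer exists.

gcd(66, 68) = 2. If x ≡ 43 (mod 66) and x ≡ 66 (mod 68), then x ≡ 43 (mod 2) and x ≡ 66 (mod 2).
However 43 ≡ 1 and 66 ≡ 0 (mod 2), and 1 ≠ 0.
So no integer satisfies both congruences.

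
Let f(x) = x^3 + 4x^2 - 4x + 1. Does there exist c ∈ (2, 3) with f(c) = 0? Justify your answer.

f(2) = 17 and f(3) = 52, both positive, so a sign-change argument is unavailable; we show f keeps this sign on the whole interval.
Substitute x = 2 + u, where 0 < u < 1 on the interval. Expanding, f(2 + u) = u^3 + 10u^2 + 24u + 17.
The nonzero coefficients here are all positive, so for u > 0 every term is positive (or zero), and the constant term 17 is strictly positive.
Therefore f(x) > 0 throughout (2, 3), and f has no zero there.

No.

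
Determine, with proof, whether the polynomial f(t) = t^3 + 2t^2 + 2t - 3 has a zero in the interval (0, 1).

f(0) = -3 and f(1) = 2, which have opposite signs.
As a polynomial, f is continuous on every closed interval.
By the Intermediate Value Theorem f must vanish at some point of (0, 1).

Yes, f has a root in the interval.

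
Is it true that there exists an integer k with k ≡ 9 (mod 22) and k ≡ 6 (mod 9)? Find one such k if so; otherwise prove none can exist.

k = 141

Since 22 and 9 share no common factor, CRT says the pair of congruences has a solution (unique mod 198).
Write k = 9 + 22t and require 9 + 22t ≡ 6 (mod 9), i.e. 22t ≡ 6 (mod 9).
22 ≡ 4 (mod 9), so this reads 4t ≡ 6 (mod 9). Invert 4 mod 9 by the Euclidean algorithm: 9 = 2·4 + 1, 4 = 4·1 + 0; back-substituting, 1 = 9 − 2·4. Hence 4·(-2) ≡ 1, so 4⁻¹ ≡ -2 ≡ 7 (mod 9).
Therefore t ≡ 7·6 = 42 ≡ 6 (mod 9).
Taking t = 6 gives k = 9 + 22·6 = 141.
Indeed 141 ≡ 9 (mod 22) and 141 ≡ 6 (mod 9).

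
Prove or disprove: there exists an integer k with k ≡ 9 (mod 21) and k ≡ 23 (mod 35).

Here gcd(21, 35) = 7, and both 9 and 23 leave remainder 2 mod 7, so the system is consistent.
List candidates k ≡ 9 (mod 21): 9, 30, 51, 72, 93. Modulo 35 these are 9, 30, 16, 2, 23; 93 gives 23 as required.
Indeed 93 ≡ 9 (mod 21) and 93 ≡ 23 (mod 35).

k = 93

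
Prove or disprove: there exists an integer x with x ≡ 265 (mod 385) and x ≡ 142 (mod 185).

Reduce both congruences modulo 5, which divides 385 and 185: they say x ≡ 265 (mod 5) and x ≡ 142 (mod 5).
But 265 mod 5 = 0 while 142 mod 5 = 2, a contradiction.
So no integer satisfies both congruences.

No such integer exists.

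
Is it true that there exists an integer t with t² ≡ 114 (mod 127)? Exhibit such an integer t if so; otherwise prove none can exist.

No such integer exists.

127 is prime, so by Euler's criterion 114 is a square mod 127 iff 114^((127−1)/2) = 114^63 ≡ 1 (mod 127).
Repeated squaring mod 127: 114^2 = 12996 ≡ 42; 114^4 ≡ 42² = 1764 ≡ 113; 114^8 ≡ 113² = 12769 ≡ 69; 114^16 ≡ 69² = 4761 ≡ 62; 114^32 ≡ 62² = 3844 ≡ 34.
Since 63 = 32 + 16 + 8 + 4 + 2 + 1, 114^63 ≡ 34 · 62 · 69 · 113 · 42 · 114; multiplying out mod 127: 34·62 = 2108 ≡ 76, then 76·69 = 5244 ≡ 37, then 37·113 = 4181 ≡ 117, then 117·42 = 4914 ≡ 88, then 88·114 = 10032 ≡ 126. Thus 114^63 ≡ 126 ≡ −1 (mod 127).
The value −1 means 114 is a non-residue modulo 127, so t² ≡ 114 (mod 127) is impossible.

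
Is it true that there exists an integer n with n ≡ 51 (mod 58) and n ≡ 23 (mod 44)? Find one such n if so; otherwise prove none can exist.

n = 1211

gcd(58, 44) = 2. A simultaneous solution exists iff 51 ≡ 23 (mod 2); here 51 mod 2 = 1 = 23 mod 2, so it does.
Write n = 51 + 58t. Then 58t ≡ 23 − 51 ≡ 16 (mod 44); dividing through by 2 gives 29t ≡ 8 (mod 22).
29 ≡ 7 (mod 22), so this reads 7t ≡ 8 (mod 22). Since 7·19 = 133 = 6·22 + 1, the inverse of 7 mod 22 is 19.
Multiplying by 19: t ≡ 19·8 = 152 ≡ 20 (mod 22).
Then n = 51 + 58·20 = 1211.
Check: 1211 mod 58 = 51, 1211 mod 44 = 23. ✓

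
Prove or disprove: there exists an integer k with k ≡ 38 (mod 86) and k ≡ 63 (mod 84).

No such integer exists.

Reduce both congruences modulo 2, which divides 86 and 84: they say k ≡ 38 (mod 2) and k ≡ 63 (mod 2).
But 38 mod 2 = 0 while 63 mod 2 = 1, a contradiction.
Therefore no such k exists.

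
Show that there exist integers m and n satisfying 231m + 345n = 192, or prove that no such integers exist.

m = 77, n = -51

Every value of 231m + 345n is a multiple of gcd(231, 345) = 3; since 3 ∣ 192, solutions exist.
Dividing through by 3 reduces the equation to 77m + 115n = 64.
Run the Euclidean algorithm on 115 and 77: 115 = 1·77 + 38, 77 = 2·38 + 1, 38 = 38·1 + 0.
Working back up the chain: 1 = 77 − 2·38 = 77 − 2·(115 − 1·77) = −2·115 + 3·77. So 77·3 + 115·(-2) = 1.
Times 64: 77·192 + 115·(-128) = 64, so (192, -128) solves it.
The general solution is m = 192 + 115k, n = -128 − 77k; taking k = -1 gives the smaller pair m = 77, n = -51.
Check: 231·77 + 345·(-51) = 17787 − 17595 = 192. ✓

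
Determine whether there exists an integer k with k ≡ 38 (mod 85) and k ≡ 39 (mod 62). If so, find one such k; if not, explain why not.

k = 2333

The moduli 85 and 62 are coprime, so by the Chinese Remainder Theorem a unique solution modulo 5270 exists.
Write k = 38 + 85t and require 38 + 85t ≡ 39 (mod 62), i.e. 85t ≡ 1 (mod 62).
85 ≡ 23 (mod 62), so this reads 23t ≡ 1 (mod 62). Invert 23 mod 62 by the Euclidean algorithm: 62 = 2·23 + 16, 23 = 1·16 + 7, 16 = 2·7 + 2, 7 = 3·2 + 1, 2 = 2·1 + 0; back-substituting, 1 = 7 − 3·2 = 7 − 3·(16 − 2·7) = −3·16 + 7·7 = −3·16 + 7·(23 − 1·16) = 7·23 − 10·16 = 7·23 − 10·(62 − 2·23) = −10·62 + 27·23. Hence 23·27 ≡ 1, so 23⁻¹ ≡ 27 (mod 62).
Therefore t ≡ 27·1 = 27 (mod 62).
Taking t = 27 gives k = 38 + 85·27 = 2333.
Verify: 2333 = 27·85 + 38 and 2333 = 37·62 + 39. ✓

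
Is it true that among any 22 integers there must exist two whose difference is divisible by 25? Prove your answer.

No, the set {6, 7, 8, 9, 10, 11, 12, 13, 14, 15, 16, 17, 18, 19, 20, 21, 22, 23, 24, 25, 26, 27} is a counterexample.

Consider the 22 integers 6, 7, …, 27. They lie in distinct residue classes modulo 25, since 22 ≤ 25.
The differences between them range over 1, …, 21, none of which is divisible by 25.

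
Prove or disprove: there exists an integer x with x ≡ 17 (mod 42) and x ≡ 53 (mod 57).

gcd(42, 57) = 3. A simultaneous solution exists iff 17 ≡ 53 (mod 3); here 17 mod 3 = 2 = 53 mod 3, so it does.
Put x = 17 + 42t, so we need 42t ≡ 36 (mod 57), equivalently (divide by 3) 14t ≡ 12 (mod 19).
Invert 14 mod 19 by the Euclidean algorithm: 19 = 1·14 + 5, 14 = 2·5 + 4, 5 = 1·4 + 1, 4 = 4·1 + 0; back-substituting, 1 = 5 − 1·4 = 5 − (14 − 2·5) = −14 + 3·5 = −14 + 3·(19 − 1·14) = 3·19 − 4·14. Hence 14·(-4) ≡ 1, so 14⁻¹ ≡ -4 ≡ 15 (mod 19).
Therefore t ≡ 15·12 = 180 ≡ 9 (mod 19).
Then x = 17 + 42·9 = 395.
Verify: 395 = 9·42 + 17 and 395 = 6·57 + 53. ✓

x = 395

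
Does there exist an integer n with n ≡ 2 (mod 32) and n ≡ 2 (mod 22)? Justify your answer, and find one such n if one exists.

Here gcd(32, 22) = 2, and both 2 and 2 leave remainder 0 mod 2, so the system is consistent.
In fact n = 2 itself already satisfies 2 mod 22 = 2.
Indeed 2 ≡ 2 (mod 32) and 2 ≡ 2 (mod 22).

n = 2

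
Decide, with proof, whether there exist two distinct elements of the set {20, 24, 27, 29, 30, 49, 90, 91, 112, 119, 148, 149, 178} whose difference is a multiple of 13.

Residues mod 13: 20↦7, 24↦11, 27↦1, 29↦3, 30↦4, 49↦10, 90↦12, 91↦0, 112↦8, 119↦2, 148↦5, 149↦6, 178↦9.
These 13 residues are pairwise different, hence no difference of two elements is divisible by 13.

No such pair exists.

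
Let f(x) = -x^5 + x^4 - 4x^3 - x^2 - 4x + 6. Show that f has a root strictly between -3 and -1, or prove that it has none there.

The endpoint values f(-3) = 441 and f(-1) = 15 are both positive. Claim: f(x) > 0 for every x in (-3, -1).
Substitute x = -1 − u, where 0 < u < 2 on the interval. Expanding, f(-1 − u) = u^5 + 6u^4 + 18u^3 + 27u^2 + 23u + 15.
The nonzero coefficients here are all positive, so for u > 0 every term is positive (or zero), and the constant term 15 is strictly positive.
Therefore f(x) > 0 throughout (-3, -1), and f has no zero there.

No.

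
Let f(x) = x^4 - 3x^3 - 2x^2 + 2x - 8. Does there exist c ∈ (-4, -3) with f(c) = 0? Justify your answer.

The endpoint values f(-4) = 400 and f(-3) = 130 are both positive. Claim: f(x) > 0 for every x in (-4, -3).
Substitute x = -3 − u, where 0 < u < 1 on the interval. Expanding, f(-3 − u) = u^4 + 15u^3 + 79u^2 + 175u + 130.
All 5 nonzero coefficients of this polynomial in u are positive; hence for u > 0 the value is a sum of positive terms (the constant 130 among them).
So f is strictly positive on (-4, -3); no root exists in the interval.

f has no root in that interval.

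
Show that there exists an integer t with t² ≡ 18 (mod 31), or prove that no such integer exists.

t = 24 works: 24² = 576, and 576 − 18 = 558 = 18·31.

t = 24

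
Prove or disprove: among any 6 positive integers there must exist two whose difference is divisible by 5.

Each integer lies in one of the 5 residue classes modulo 5.
With 6 integers and only 5 classes, the pigeonhole principle forces two of them, say a and b, into the same class.
Equal remainders mean a − b ≡ 0 (mod 5), so 5 divides their difference.

Yes, this is always true.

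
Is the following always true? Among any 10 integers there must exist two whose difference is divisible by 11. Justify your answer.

Take the 10 consecutive integers 47, 48, …, 56: their residues mod 11 are all distinct because 10 ≤ 11.
No two share a residue, so no pair has difference divisible by 11; the claim fails for this set.

No; for instance {47, 48, 49, 50, 51, 52, 53, 54, 55, 56} is a counterexample.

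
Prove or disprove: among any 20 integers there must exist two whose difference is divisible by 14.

There are exactly 14 possible remainders on division by 14.
Since 20 > 14, two of the 20 integers must share a residue class by the pigeonhole principle; call them a and b.
Their difference a − b is then a multiple of 14.

True.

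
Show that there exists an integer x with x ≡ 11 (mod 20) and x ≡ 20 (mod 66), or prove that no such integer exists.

There is no such integer.

gcd(20, 66) = 2. If x ≡ 11 (mod 20) and x ≡ 20 (mod 66), then x ≡ 11 (mod 2) and x ≡ 20 (mod 2).
These are incompatible: 11 − 20 = -9 is not divisible by 2.
Therefore no such x exists.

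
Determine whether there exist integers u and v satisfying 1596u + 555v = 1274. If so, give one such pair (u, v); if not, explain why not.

Any value of 1596u + 555v is a multiple of gcd(1596, 555) = 3.
However 1274 leaves remainder 2 on division by 3.
Therefore 1596u + 555v = 1274 has no solution in integers.

No such integers exist.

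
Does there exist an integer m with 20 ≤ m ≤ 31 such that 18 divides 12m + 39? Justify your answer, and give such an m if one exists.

No, no such integer m in that range exists.

For m = 20, 21, …, 31 the values of 12m + 39 modulo 18 are 9, 3, 15, 9, 3, 15, 9, 3, 15, 9, 3, 15 respectively.
Since 0 is absent from this list, 18 ∤ 12m + 39 for every m with 20 ≤ m ≤ 31.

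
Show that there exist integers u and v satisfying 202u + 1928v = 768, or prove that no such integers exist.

gcd(202, 1928) = 2, and 2 divides 768, so integer solutions exist.
Dividing through by 2 reduces the equation to 101u + 964v = 384.
Euclidean algorithm: 964 = 9·101 + 55, 101 = 1·55 + 46, 55 = 1·46 + 9, 46 = 5·9 + 1, 9 = 9·1 + 0.
Back-substituting, 1 = 46 − 5·9 = 46 − 5·(55 − 1·46) = −5·55 + 6·46 = −5·55 + 6·(101 − 1·55) = 6·101 − 11·55 = 6·101 − 11·(964 − 9·101) = −11·964 + 105·101; that is, 101·105 + 964·(-11) = 1.
Scaling by 384 gives the particular solution (u, v) = (40320, -4224).
The general solution is u = 40320 + 964k, v = -4224 − 101k; taking k = -41 gives the smaller pair u = 796, v = -83.
Check: 202·796 + 1928·(-83) = 160792 − 160024 = 768. ✓

u = 796, v = -83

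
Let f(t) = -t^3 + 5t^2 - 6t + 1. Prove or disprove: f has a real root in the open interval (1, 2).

Such a root exists.

f(1) = -1 and f(2) = 1, which have opposite signs.
f is continuous everywhere (it is a polynomial), in particular on [1, 2].
By the Intermediate Value Theorem, f takes the value 0 somewhere in the open interval.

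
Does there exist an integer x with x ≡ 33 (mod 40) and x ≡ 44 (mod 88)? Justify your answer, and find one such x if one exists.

No, no such integer exists.

Reduce both congruences modulo 8, which divides 40 and 88: they say x ≡ 33 (mod 8) and x ≡ 44 (mod 8).
These are incompatible: 33 − 44 = -11 is not divisible by 8.
So no integer satisfies both congruences.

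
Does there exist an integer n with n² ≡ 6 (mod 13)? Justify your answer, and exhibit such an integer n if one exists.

Squares mod 13 repeat after n = 6 (as (−n)² = n²); for n = 0..6 they are 0, 1, 4, 9, 3, 12, 10.
So the quadratic residues mod 13 are {0, 1, 3, 4, 9, 10, 12}, and 6 is not among them.
Therefore n² ≡ 6 (mod 13) has no solution.

No such integer exists.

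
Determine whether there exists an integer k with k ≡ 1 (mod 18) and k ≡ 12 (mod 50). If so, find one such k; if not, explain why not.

There is no such integer.

Both moduli are multiples of 2 = gcd(18, 50), so any solution would satisfy k ≡ 1 and k ≡ 12 modulo 2 simultaneously.
But 1 mod 2 = 1 while 12 mod 2 = 0, a contradiction.
Hence the system has no solution.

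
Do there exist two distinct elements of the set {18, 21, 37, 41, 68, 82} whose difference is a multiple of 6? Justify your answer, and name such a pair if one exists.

Residues mod 6: 18↦0, 21↦3, 37↦1, 41↦5, 68↦2, 82↦4.
No residue repeats among the 6 elements, so no pair has difference ≡ 0 (mod 6).

There is no such pair.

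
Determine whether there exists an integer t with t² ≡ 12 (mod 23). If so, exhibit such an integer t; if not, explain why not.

Take t = 14. Then 14² = 196 = 8·23 + 12, so 14² ≡ 12 (mod 23).

t = 14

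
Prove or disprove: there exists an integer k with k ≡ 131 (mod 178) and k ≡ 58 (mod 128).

No such integer exists.

Both moduli are multiples of 2 = gcd(178, 128), so any solution would satisfy k ≡ 131 and k ≡ 58 modulo 2 simultaneously.
But 131 mod 2 = 1 while 58 mod 2 = 0, a contradiction.
So no integer satisfies both congruences.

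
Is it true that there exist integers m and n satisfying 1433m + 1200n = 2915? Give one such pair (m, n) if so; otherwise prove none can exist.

m = 955, n = -1138

1433 and 1200 are coprime, so 1433m + 1200n ranges over all of ℤ.
Dividing repeatedly: 1433 = 1·1200 + 233, 1200 = 5·233 + 35, 233 = 6·35 + 23, 35 = 1·23 + 12, 23 = 1·12 + 11, 12 = 1·11 + 1, 11 = 11·1 + 0.
Working back up the chain: 1 = 12 − 1·11 = 12 − (23 − 1·12) = −23 + 2·12 = −23 + 2·(35 − 1·23) = 2·35 − 3·23 = 2·35 − 3·(233 − 6·35) = −3·233 + 20·35 = −3·233 + 20·(1200 − 5·233) = 20·1200 − 103·233 = 20·1200 − 103·(1433 − 1·1200) = −103·1433 + 123·1200. So 1433·(-103) + 1200·123 = 1.
Times 2915: 1433·(-300245) + 1200·358545 = 2915, so (-300245, 358545) solves it.
Adding 251·1200 to m and subtracting 251·1433 from n gives the tidier solution (955, -1138).
Indeed 1433·955 + 1200·(-1138) = 1368515 − 1365600 = 2915.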